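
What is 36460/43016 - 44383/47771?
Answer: -41862117/513729334 ≈ -0.081487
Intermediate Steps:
36460/43016 - 44383/47771 = 36460*(1/43016) - 44383*1/47771 = 9115/10754 - 44383/47771 = -41862117/513729334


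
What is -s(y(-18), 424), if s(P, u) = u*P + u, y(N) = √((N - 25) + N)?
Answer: -424 - 424*I*√61 ≈ -424.0 - 3311.5*I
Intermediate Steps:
y(N) = √(-25 + 2*N) (y(N) = √((-25 + N) + N) = √(-25 + 2*N))
s(P, u) = u + P*u (s(P, u) = P*u + u = u + P*u)
-s(y(-18), 424) = -424*(1 + √(-25 + 2*(-18))) = -424*(1 + √(-25 - 36)) = -424*(1 + √(-61)) = -424*(1 + I*√61) = -(424 + 424*I*√61) = -424 - 424*I*√61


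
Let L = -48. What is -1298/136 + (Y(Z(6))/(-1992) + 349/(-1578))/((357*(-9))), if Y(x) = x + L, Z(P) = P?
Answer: -2008162124/210409731 ≈ -9.5441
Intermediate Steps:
Y(x) = -48 + x (Y(x) = x - 48 = -48 + x)
-1298/136 + (Y(Z(6))/(-1992) + 349/(-1578))/((357*(-9))) = -1298/136 + ((-48 + 6)/(-1992) + 349/(-1578))/((357*(-9))) = -1298*1/136 + (-42*(-1/1992) + 349*(-1/1578))/(-3213) = -649/68 + (7/332 - 349/1578)*(-1/3213) = -649/68 - 52411/261948*(-1/3213) = -649/68 + 3083/49508172 = -2008162124/210409731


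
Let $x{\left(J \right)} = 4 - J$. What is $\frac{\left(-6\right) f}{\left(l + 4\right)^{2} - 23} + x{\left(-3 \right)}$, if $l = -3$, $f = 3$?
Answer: $\frac{86}{11} \approx 7.8182$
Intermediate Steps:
$\frac{\left(-6\right) f}{\left(l + 4\right)^{2} - 23} + x{\left(-3 \right)} = \frac{\left(-6\right) 3}{\left(-3 + 4\right)^{2} - 23} + \left(4 - -3\right) = - \frac{18}{1^{2} - 23} + \left(4 + 3\right) = - \frac{18}{1 - 23} + 7 = - \frac{18}{-22} + 7 = \left(-18\right) \left(- \frac{1}{22}\right) + 7 = \frac{9}{11} + 7 = \frac{86}{11}$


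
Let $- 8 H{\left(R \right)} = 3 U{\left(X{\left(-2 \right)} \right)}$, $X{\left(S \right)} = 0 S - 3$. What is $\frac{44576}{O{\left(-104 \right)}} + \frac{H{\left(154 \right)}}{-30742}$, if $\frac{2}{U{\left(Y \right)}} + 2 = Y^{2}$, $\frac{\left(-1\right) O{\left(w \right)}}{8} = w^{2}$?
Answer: $- \frac{149881607}{290942288} \approx -0.51516$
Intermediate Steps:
$O{\left(w \right)} = - 8 w^{2}$
$X{\left(S \right)} = -3$ ($X{\left(S \right)} = 0 - 3 = -3$)
$U{\left(Y \right)} = \frac{2}{-2 + Y^{2}}$
$H{\left(R \right)} = - \frac{3}{28}$ ($H{\left(R \right)} = - \frac{3 \frac{2}{-2 + \left(-3\right)^{2}}}{8} = - \frac{3 \frac{2}{-2 + 9}}{8} = - \frac{3 \cdot \frac{2}{7}}{8} = \left(- \frac{1}{8}\right) \frac{6}{7} = - \frac{3}{28}$)
$\frac{44576}{O{\left(-104 \right)}} + \frac{H{\left(154 \right)}}{-30742} = \frac{44576}{\left(-8\right) \left(-104\right)^{2}} - \frac{3}{28 \left(-30742\right)} = \frac{44576}{\left(-8\right) 10816} - - \frac{3}{860776} = \frac{44576}{-86528} + \frac{3}{860776} = 44576 \left(- \frac{1}{86528}\right) + \frac{3}{860776} = - \frac{1393}{2704} + \frac{3}{860776} = - \frac{149881607}{290942288}$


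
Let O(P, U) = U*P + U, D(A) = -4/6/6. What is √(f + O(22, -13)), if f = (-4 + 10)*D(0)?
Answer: I*√2697/3 ≈ 17.311*I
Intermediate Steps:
D(A) = -⅑ (D(A) = -4*⅙*(⅙) = -⅔*⅙ = -⅑)
O(P, U) = U + P*U (O(P, U) = P*U + U = U + P*U)
f = -⅔ (f = (-4 + 10)*(-⅑) = 6*(-⅑) = -⅔ ≈ -0.66667)
√(f + O(22, -13)) = √(-⅔ - 13*(1 + 22)) = √(-⅔ - 13*23) = √(-⅔ - 299) = √(-899/3) = I*√2697/3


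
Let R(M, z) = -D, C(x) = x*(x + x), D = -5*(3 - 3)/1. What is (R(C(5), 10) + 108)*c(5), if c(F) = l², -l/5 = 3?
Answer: 24300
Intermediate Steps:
l = -15 (l = -5*3 = -15)
c(F) = 225 (c(F) = (-15)² = 225)
D = 0 (D = -5*0*1 = 0*1 = 0)
C(x) = 2*x² (C(x) = x*(2*x) = 2*x²)
R(M, z) = 0 (R(M, z) = -1*0 = 0)
(R(C(5), 10) + 108)*c(5) = (0 + 108)*225 = 108*225 = 24300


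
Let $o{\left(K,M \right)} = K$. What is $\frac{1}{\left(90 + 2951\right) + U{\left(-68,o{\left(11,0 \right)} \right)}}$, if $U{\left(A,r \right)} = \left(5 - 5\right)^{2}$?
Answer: $\frac{1}{3041} \approx 0.00032884$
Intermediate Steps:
$U{\left(A,r \right)} = 0$ ($U{\left(A,r \right)} = 0^{2} = 0$)
$\frac{1}{\left(90 + 2951\right) + U{\left(-68,o{\left(11,0 \right)} \right)}} = \frac{1}{\left(90 + 2951\right) + 0} = \frac{1}{3041 + 0} = \frac{1}{3041}$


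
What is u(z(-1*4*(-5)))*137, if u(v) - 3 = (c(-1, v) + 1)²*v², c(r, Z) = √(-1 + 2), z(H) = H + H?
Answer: 877211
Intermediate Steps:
z(H) = 2*H
c(r, Z) = 1 (c(r, Z) = √1 = 1)
u(v) = 3 + 4*v² (u(v) = 3 + (1 + 1)²*v² = 3 + 2²*v² = 3 + 4*v²)
u(z(-1*4*(-5)))*137 = (3 + 4*(2*(-1*4*(-5)))²)*137 = (3 + 4*(2*(-4*(-5)))²)*137 = (3 + 4*(2*20)²)*137 = (3 + 4*40²)*137 = (3 + 4*1600)*137 = (3 + 6400)*137 = 6403*137 = 877211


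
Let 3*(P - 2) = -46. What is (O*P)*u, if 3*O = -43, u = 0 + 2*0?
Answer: 0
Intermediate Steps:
P = -40/3 (P = 2 + (1/3)*(-46) = 2 - 46/3 = -40/3 ≈ -13.333)
u = 0 (u = 0 + 0 = 0)
O = -43/3 (O = (1/3)*(-43) = -43/3 ≈ -14.333)
(O*P)*u = -43/3*(-40/3)*0 = (1720/9)*0 = 0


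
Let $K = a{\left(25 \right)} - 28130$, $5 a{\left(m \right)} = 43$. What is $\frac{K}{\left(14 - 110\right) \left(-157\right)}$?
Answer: $- \frac{46869}{25120} \approx -1.8658$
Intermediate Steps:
$a{\left(m \right)} = \frac{43}{5}$ ($a{\left(m \right)} = \frac{1}{5} \cdot 43 = \frac{43}{5}$)
$K = - \frac{140607}{5}$ ($K = \frac{43}{5} - 28130 = - \frac{140607}{5} \approx -28121.0$)
$\frac{K}{\left(14 - 110\right) \left(-157\right)} = - \frac{140607}{5 \left(14 - 110\right) \left(-157\right)} = - \frac{140607}{5 \left(\left(-96\right) \left(-157\right)\right)} = - \frac{140607}{5 \cdot 15072} = \left(- \frac{140607}{5}\right) \frac{1}{15072} = - \frac{46869}{25120}$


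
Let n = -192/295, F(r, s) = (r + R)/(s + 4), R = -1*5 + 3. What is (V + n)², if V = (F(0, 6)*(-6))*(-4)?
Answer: 2585664/87025 ≈ 29.712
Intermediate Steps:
R = -2 (R = -5 + 3 = -2)
F(r, s) = (-2 + r)/(4 + s) (F(r, s) = (r - 2)/(s + 4) = (-2 + r)/(4 + s))
n = -192/295 (n = -192*1/295 = -192/295 ≈ -0.65085)
V = -24/5 (V = (((-2 + 0)/(4 + 6))*(-6))*(-4) = ((-2/10)*(-6))*(-4) = (((⅒)*(-2))*(-6))*(-4) = -⅕*(-6)*(-4) = (6/5)*(-4) = -24/5 ≈ -4.8000)
(V + n)² = (-24/5 - 192/295)² = (-1608/295)² = 2585664/87025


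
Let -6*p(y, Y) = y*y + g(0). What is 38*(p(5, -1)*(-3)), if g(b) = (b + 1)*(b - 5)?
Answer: 380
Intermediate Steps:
g(b) = (1 + b)*(-5 + b)
p(y, Y) = 5/6 - y**2/6 (p(y, Y) = -(y*y + (-5 + 0**2 - 4*0))/6 = -(y**2 + (-5 + 0 + 0))/6 = -(y**2 - 5)/6 = -(-5 + y**2)/6 = 5/6 - y**2/6)
38*(p(5, -1)*(-3)) = 38*((5/6 - 1/6*5**2)*(-3)) = 38*((5/6 - 1/6*25)*(-3)) = 38*((5/6 - 25/6)*(-3)) = 38*(-10/3*(-3)) = 38*10 = 380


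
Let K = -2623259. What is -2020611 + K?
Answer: -4643870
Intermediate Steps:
-2020611 + K = -2020611 - 2623259 = -4643870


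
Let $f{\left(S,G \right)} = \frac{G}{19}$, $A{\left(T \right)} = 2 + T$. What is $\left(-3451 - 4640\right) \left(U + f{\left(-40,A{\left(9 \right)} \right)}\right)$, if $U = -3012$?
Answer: $\frac{462942747}{19} \approx 2.4365 \cdot 10^{7}$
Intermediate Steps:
$f{\left(S,G \right)} = \frac{G}{19}$ ($f{\left(S,G \right)} = G \frac{1}{19} = \frac{G}{19}$)
$\left(-3451 - 4640\right) \left(U + f{\left(-40,A{\left(9 \right)} \right)}\right) = \left(-3451 - 4640\right) \left(-3012 + \frac{2 + 9}{19}\right) = - 8091 \left(-3012 + \frac{1}{19} \cdot 11\right) = - 8091 \left(-3012 + \frac{11}{19}\right) = \left(-8091\right) \left(- \frac{57217}{19}\right) = \frac{462942747}{19}$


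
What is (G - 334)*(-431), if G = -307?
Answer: 276271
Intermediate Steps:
(G - 334)*(-431) = (-307 - 334)*(-431) = -641*(-431) = 276271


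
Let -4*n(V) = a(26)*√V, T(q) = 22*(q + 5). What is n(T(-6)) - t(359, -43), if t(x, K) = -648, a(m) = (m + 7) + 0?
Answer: 648 - 33*I*√22/4 ≈ 648.0 - 38.696*I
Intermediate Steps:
a(m) = 7 + m (a(m) = (7 + m) + 0 = 7 + m)
T(q) = 110 + 22*q (T(q) = 22*(5 + q) = 110 + 22*q)
n(V) = -33*√V/4 (n(V) = -(7 + 26)*√V/4 = -33*√V/4)
n(T(-6)) - t(359, -43) = -33*√(110 + 22*(-6))/4 - 1*(-648) = -33*√(110 - 132)/4 + 648 = -33*I*√22/4 + 648 = 648 - 33*I*√22/4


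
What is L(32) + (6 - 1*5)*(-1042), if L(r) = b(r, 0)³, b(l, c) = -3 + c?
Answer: -1069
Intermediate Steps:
L(r) = -27 (L(r) = (-3 + 0)³ = (-3)³ = -27)
L(32) + (6 - 1*5)*(-1042) = -27 + (6 - 1*5)*(-1042) = -27 + (6 - 5)*(-1042) = -27 + 1*(-1042) = -27 - 1042 = -1069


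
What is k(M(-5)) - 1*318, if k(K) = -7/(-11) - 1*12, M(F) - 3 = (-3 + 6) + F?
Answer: -3623/11 ≈ -329.36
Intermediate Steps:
M(F) = 6 + F (M(F) = 3 + ((-3 + 6) + F) = 3 + (3 + F) = 6 + F)
k(K) = -125/11 (k(K) = -7*(-1/11) - 12 = 7/11 - 12 = -125/11)
k(M(-5)) - 1*318 = -125/11 - 1*318 = -125/11 - 318 = -3623/11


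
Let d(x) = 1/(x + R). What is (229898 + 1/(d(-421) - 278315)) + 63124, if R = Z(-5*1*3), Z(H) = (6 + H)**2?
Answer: 27727822388882/94627101 ≈ 2.9302e+5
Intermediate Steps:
R = 81 (R = (6 - 5*1*3)**2 = (6 - 5*3)**2 = (6 - 15)**2 = (-9)**2 = 81)
d(x) = 1/(81 + x) (d(x) = 1/(x + 81) = 1/(81 + x))
(229898 + 1/(d(-421) - 278315)) + 63124 = (229898 + 1/(1/(81 - 421) - 278315)) + 63124 = (229898 + 1/(1/(-340) - 278315)) + 63124 = (229898 + 1/(-1/340 - 278315)) + 63124 = (229898 + 1/(-94627101/340)) + 63124 = (229898 - 340/94627101) + 63124 = 21754581265358/94627101 + 63124 = 27727822388882/94627101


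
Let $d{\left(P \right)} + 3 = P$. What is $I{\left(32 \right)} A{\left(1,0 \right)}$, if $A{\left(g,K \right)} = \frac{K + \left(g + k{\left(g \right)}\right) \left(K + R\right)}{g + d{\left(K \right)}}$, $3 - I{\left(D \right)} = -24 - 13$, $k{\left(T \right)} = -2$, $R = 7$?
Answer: $140$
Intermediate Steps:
$d{\left(P \right)} = -3 + P$
$I{\left(D \right)} = 40$ ($I{\left(D \right)} = 3 - \left(-24 - 13\right) = 3 - -37 = 3 + 37 = 40$)
$A{\left(g,K \right)} = \frac{K + \left(-2 + g\right) \left(7 + K\right)}{-3 + K + g}$ ($A{\left(g,K \right)} = \frac{K + \left(g - 2\right) \left(K + 7\right)}{g + \left(-3 + K\right)} = \frac{K + \left(-2 + g\right) \left(7 + K\right)}{-3 + K + g}$)
$I{\left(32 \right)} A{\left(1,0 \right)} = 40 \frac{-14 - 0 + 7 \cdot 1 + 0 \cdot 1}{-3 + 0 + 1} = 40 \frac{-14 + 0 + 7 + 0}{-2} = 40 \left(\left(- \frac{1}{2}\right) \left(-7\right)\right) = 40 \cdot \frac{7}{2} = 140$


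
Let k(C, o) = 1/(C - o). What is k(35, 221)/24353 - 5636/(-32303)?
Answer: 25529120185/146321542374 ≈ 0.17447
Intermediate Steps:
k(35, 221)/24353 - 5636/(-32303) = 1/((35 - 1*221)*24353) - 5636/(-32303) = (1/24353)/(35 - 221) - 5636*(-1/32303) = (1/24353)/(-186) + 5636/32303 = -1/186*1/24353 + 5636/32303 = -1/4529658 + 5636/32303 = 25529120185/146321542374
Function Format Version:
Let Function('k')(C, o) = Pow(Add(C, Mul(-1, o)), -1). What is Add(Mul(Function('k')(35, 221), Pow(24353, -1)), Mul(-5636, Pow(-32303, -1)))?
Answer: Rational(25529120185, 146321542374) ≈ 0.17447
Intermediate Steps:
Add(Mul(Function('k')(35, 221), Pow(24353, -1)), Mul(-5636, Pow(-32303, -1))) = Add(Mul(Pow(Add(35, Mul(-1, 221)), -1), Pow(24353, -1)), Mul(-5636, Pow(-32303, -1))) = Add(Mul(Pow(Add(35, -221), -1), Rational(1, 24353)), Mul(-5636, Rational(-1, 32303))) = Add(Mul(Pow(-186, -1), Rational(1, 24353)), Rational(5636, 32303)) = Add(Mul(Rational(-1, 186), Rational(1, 24353)), Rational(5636, 32303)) = Add(Rational(-1, 4529658), Rational(5636, 32303)) = Rational(25529120185, 146321542374)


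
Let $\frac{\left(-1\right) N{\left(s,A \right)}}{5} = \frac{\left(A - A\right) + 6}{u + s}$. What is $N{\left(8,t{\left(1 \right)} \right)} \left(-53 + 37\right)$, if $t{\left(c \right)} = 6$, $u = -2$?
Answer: $80$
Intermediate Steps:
$N{\left(s,A \right)} = - \frac{30}{-2 + s}$ ($N{\left(s,A \right)} = - 5 \frac{\left(A - A\right) + 6}{-2 + s} = - 5 \frac{0 + 6}{-2 + s} = - 5 \frac{6}{-2 + s} = - \frac{30}{-2 + s}$)
$N{\left(8,t{\left(1 \right)} \right)} \left(-53 + 37\right) = - \frac{30}{-2 + 8} \left(-53 + 37\right) = - \frac{30}{6} \left(-16\right) = \left(-30\right) \frac{1}{6} \left(-16\right) = \left(-5\right) \left(-16\right) = 80$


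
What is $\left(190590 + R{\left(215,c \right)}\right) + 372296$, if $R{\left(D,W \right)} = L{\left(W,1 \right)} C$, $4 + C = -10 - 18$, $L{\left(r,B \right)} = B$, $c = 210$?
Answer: $562854$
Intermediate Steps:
$C = -32$ ($C = -4 - 28 = -32$)
$R{\left(D,W \right)} = -32$ ($R{\left(D,W \right)} = 1 \left(-32\right) = -32$)
$\left(190590 + R{\left(215,c \right)}\right) + 372296 = \left(190590 - 32\right) + 372296 = 190558 + 372296 = 562854$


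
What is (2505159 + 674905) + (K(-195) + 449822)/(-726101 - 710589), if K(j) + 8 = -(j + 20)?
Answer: 4568765698171/1436690 ≈ 3.1801e+6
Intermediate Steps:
K(j) = -28 - j (K(j) = -8 - (j + 20) = -8 - (20 + j) = -8 + (-20 - j) = -28 - j)
(2505159 + 674905) + (K(-195) + 449822)/(-726101 - 710589) = (2505159 + 674905) + ((-28 - 1*(-195)) + 449822)/(-726101 - 710589) = 3180064 + ((-28 + 195) + 449822)/(-1436690) = 3180064 + (167 + 449822)*(-1/1436690) = 3180064 + 449989*(-1/1436690) = 3180064 - 449989/1436690 = 4568765698171/1436690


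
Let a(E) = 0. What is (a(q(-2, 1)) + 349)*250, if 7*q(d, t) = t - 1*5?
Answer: 87250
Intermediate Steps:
q(d, t) = -5/7 + t/7 (q(d, t) = (t - 1*5)/7 = (t - 5)/7 = (-5 + t)/7 = -5/7 + t/7)
(a(q(-2, 1)) + 349)*250 = (0 + 349)*250 = 349*250 = 87250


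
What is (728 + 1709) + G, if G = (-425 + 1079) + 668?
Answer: 3759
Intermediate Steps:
G = 1322 (G = 654 + 668 = 1322)
(728 + 1709) + G = (728 + 1709) + 1322 = 2437 + 1322 = 3759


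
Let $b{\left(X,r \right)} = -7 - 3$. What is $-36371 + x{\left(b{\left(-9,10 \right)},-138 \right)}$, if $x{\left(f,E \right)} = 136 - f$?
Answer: $-36225$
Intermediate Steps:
$b{\left(X,r \right)} = -10$ ($b{\left(X,r \right)} = -7 - 3 = -10$)
$-36371 + x{\left(b{\left(-9,10 \right)},-138 \right)} = -36371 + \left(136 - -10\right) = -36371 + \left(136 + 10\right) = -36371 + 146 = -36225$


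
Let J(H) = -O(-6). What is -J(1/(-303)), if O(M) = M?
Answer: -6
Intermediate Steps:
J(H) = 6 (J(H) = -1*(-6) = 6)
-J(1/(-303)) = -1*6 = -6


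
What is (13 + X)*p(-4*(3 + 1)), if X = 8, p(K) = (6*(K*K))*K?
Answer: -516096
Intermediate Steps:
p(K) = 6*K³ (p(K) = (6*K²)*K = 6*K³)
(13 + X)*p(-4*(3 + 1)) = (13 + 8)*(6*(-4*(3 + 1))³) = 21*(6*(-4*4)³) = 21*(6*(-16)³) = 21*(6*(-4096)) = 21*(-24576) = -516096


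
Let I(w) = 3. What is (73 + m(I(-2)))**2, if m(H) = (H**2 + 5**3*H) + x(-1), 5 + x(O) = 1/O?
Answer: 203401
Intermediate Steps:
x(O) = -5 + 1/O
m(H) = -6 + H**2 + 125*H (m(H) = (H**2 + 5**3*H) + (-5 + 1/(-1)) = (H**2 + 125*H) + (-5 - 1) = (H**2 + 125*H) - 6 = -6 + H**2 + 125*H)
(73 + m(I(-2)))**2 = (73 + (-6 + 3**2 + 125*3))**2 = (73 + (-6 + 9 + 375))**2 = (73 + 378)**2 = 451**2 = 203401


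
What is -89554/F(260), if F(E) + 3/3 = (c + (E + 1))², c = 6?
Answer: -44777/35644 ≈ -1.2562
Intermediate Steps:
F(E) = -1 + (7 + E)² (F(E) = -1 + (6 + (E + 1))² = -1 + (6 + (1 + E))² = -1 + (7 + E)²)
-89554/F(260) = -89554/(-1 + (7 + 260)²) = -89554/(-1 + 267²) = -89554/(-1 + 71289) = -89554/71288 = -89554*1/71288 = -44777/35644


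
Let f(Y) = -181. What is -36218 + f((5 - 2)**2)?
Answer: -36399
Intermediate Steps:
-36218 + f((5 - 2)**2) = -36218 - 181 = -36399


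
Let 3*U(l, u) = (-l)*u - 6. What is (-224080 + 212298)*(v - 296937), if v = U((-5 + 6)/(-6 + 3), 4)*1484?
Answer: 31731388438/9 ≈ 3.5257e+9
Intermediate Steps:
U(l, u) = -2 - l*u/3 (U(l, u) = ((-l)*u - 6)/3 = (-l*u - 6)/3 = (-6 - l*u)/3 = -2 - l*u/3)
v = -20776/9 (v = (-2 - 1/3*(-5 + 6)/(-6 + 3)*4)*1484 = (-2 - 1/3*1/(-3)*4)*1484 = (-2 - 1/3*1*(-1/3)*4)*1484 = (-2 - 1/3*(-1/3)*4)*1484 = (-2 + 4/9)*1484 = -14/9*1484 = -20776/9 ≈ -2308.4)
(-224080 + 212298)*(v - 296937) = (-224080 + 212298)*(-20776/9 - 296937) = -11782*(-2693209/9) = 31731388438/9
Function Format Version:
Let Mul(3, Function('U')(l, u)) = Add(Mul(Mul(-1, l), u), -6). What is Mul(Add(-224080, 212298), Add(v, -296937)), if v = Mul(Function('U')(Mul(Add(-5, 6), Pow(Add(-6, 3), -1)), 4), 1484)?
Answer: Rational(31731388438, 9) ≈ 3.5257e+9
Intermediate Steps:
Function('U')(l, u) = Add(-2, Mul(Rational(-1, 3), l, u)) (Function('U')(l, u) = Mul(Rational(1, 3), Add(Mul(Mul(-1, l), u), -6)) = Mul(Rational(1, 3), Add(Mul(-1, l, u), -6)) = Mul(Rational(1, 3), Add(-6, Mul(-1, l, u))) = Add(-2, Mul(Rational(-1, 3), l, u)))
v = Rational(-20776, 9) (v = Mul(Add(-2, Mul(Rational(-1, 3), Mul(Add(-5, 6), Pow(Add(-6, 3), -1)), 4)), 1484) = Mul(Add(-2, Mul(Rational(-1, 3), Mul(1, Pow(-3, -1)), 4)), 1484) = Mul(Add(-2, Mul(Rational(-1, 3), Mul(1, Rational(-1, 3)), 4)), 1484) = Mul(Add(-2, Mul(Rational(-1, 3), Rational(-1, 3), 4)), 1484) = Mul(Add(-2, Rational(4, 9)), 1484) = Mul(Rational(-14, 9), 1484) = Rational(-20776, 9) ≈ -2308.4)
Mul(Add(-224080, 212298), Add(v, -296937)) = Mul(Add(-224080, 212298), Add(Rational(-20776, 9), -296937)) = Mul(-11782, Rational(-2693209, 9)) = Rational(31731388438, 9)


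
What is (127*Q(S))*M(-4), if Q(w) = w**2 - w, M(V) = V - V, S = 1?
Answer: 0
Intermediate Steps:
M(V) = 0
(127*Q(S))*M(-4) = (127*(1*(-1 + 1)))*0 = (127*(1*0))*0 = (127*0)*0 = 0*0 = 0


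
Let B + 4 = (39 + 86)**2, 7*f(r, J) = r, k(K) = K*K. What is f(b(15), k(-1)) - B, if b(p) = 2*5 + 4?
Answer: -15619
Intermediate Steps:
b(p) = 14 (b(p) = 10 + 4 = 14)
k(K) = K**2
f(r, J) = r/7
B = 15621 (B = -4 + (39 + 86)**2 = -4 + 125**2 = -4 + 15625 = 15621)
f(b(15), k(-1)) - B = (1/7)*14 - 1*15621 = 2 - 15621 = -15619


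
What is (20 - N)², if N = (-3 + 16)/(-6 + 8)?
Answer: 729/4 ≈ 182.25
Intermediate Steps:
N = 13/2 ≈ 6.5000
(20 - N)² = (20 - 1*13/2)² = (20 - 13/2)² = (27/2)² = 729/4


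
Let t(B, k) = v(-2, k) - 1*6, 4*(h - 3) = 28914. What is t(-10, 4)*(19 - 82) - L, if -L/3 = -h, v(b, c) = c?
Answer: -43137/2 ≈ -21569.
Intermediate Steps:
h = 14463/2 (h = 3 + (¼)*28914 = 3 + 14457/2 = 14463/2 ≈ 7231.5)
t(B, k) = -6 + k (t(B, k) = k - 1*6 = k - 6 = -6 + k)
L = 43389/2 (L = -(-3)*14463/2 = -3*(-14463/2) = 43389/2 ≈ 21695.)
t(-10, 4)*(19 - 82) - L = (-6 + 4)*(19 - 82) - 1*43389/2 = -2*(-63) - 43389/2 = 126 - 43389/2 = -43137/2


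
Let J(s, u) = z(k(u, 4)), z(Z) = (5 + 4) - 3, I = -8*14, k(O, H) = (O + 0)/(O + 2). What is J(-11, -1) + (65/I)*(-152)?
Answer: 1319/14 ≈ 94.214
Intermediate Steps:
k(O, H) = O/(2 + O)
I = -112
z(Z) = 6 (z(Z) = 9 - 3 = 6)
J(s, u) = 6
J(-11, -1) + (65/I)*(-152) = 6 + (65/(-112))*(-152) = 6 + (65*(-1/112))*(-152) = 6 - 65/112*(-152) = 6 + 1235/14 = 1319/14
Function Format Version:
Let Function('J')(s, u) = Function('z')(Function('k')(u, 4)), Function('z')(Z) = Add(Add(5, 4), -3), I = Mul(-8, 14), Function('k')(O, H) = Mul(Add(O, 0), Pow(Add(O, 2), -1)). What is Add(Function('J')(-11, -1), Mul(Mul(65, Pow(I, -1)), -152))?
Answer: Rational(1319, 14) ≈ 94.214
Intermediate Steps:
Function('k')(O, H) = Mul(O, Pow(Add(2, O), -1))
I = -112
Function('z')(Z) = 6 (Function('z')(Z) = Add(9, -3) = 6)
Function('J')(s, u) = 6
Add(Function('J')(-11, -1), Mul(Mul(65, Pow(I, -1)), -152)) = Add(6, Mul(Mul(65, Pow(-112, -1)), -152)) = Add(6, Mul(Mul(65, Rational(-1, 112)), -152)) = Add(6, Mul(Rational(-65, 112), -152)) = Add(6, Rational(1235, 14)) = Rational(1319, 14)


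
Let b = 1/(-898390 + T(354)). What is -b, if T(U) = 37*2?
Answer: 1/898316 ≈ 1.1132e-6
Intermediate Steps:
T(U) = 74
b = -1/898316 (b = 1/(-898390 + 74) = 1/(-898316) = -1/898316 ≈ -1.1132e-6)
-b = -1*(-1/898316) = 1/898316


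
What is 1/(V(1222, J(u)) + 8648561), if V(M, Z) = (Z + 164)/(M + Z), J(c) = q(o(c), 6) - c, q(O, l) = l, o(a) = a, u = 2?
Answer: 613/5301567977 ≈ 1.1563e-7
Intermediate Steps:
J(c) = 6 - c
V(M, Z) = (164 + Z)/(M + Z)
1/(V(1222, J(u)) + 8648561) = 1/((164 + (6 - 1*2))/(1222 + (6 - 1*2)) + 8648561) = 1/((164 + (6 - 2))/(1222 + (6 - 2)) + 8648561) = 1/((164 + 4)/(1222 + 4) + 8648561) = 1/(168/1226 + 8648561) = 1/((1/1226)*168 + 8648561) = 1/(84/613 + 8648561) = 1/(5301567977/613) = 613/5301567977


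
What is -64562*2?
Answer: -129124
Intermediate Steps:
-64562*2 = -1*129124 = -129124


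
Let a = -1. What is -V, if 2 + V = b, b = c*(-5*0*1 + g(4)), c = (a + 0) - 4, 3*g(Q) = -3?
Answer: -3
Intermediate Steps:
g(Q) = -1 (g(Q) = (1/3)*(-3) = -1)
c = -5 (c = (-1 + 0) - 4 = -1 - 4 = -5)
b = 5 (b = -5*(-5*0*1 - 1) = -5*(0*1 - 1) = -5*(0 - 1) = -5*(-1) = 5)
V = 3 (V = -2 + 5 = 3)
-V = -1*3 = -3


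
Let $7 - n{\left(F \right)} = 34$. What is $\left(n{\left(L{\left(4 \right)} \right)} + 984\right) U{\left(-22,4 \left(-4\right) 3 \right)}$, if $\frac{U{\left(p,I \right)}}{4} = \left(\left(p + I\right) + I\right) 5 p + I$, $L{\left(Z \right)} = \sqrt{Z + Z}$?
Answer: $49503696$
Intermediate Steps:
$L{\left(Z \right)} = \sqrt{2} \sqrt{Z}$ ($L{\left(Z \right)} = \sqrt{2 Z} = \sqrt{2} \sqrt{Z}$)
$n{\left(F \right)} = -27$ ($n{\left(F \right)} = 7 - 34 = -27$)
$U{\left(p,I \right)} = 4 I + 4 p \left(5 p + 10 I\right)$ ($U{\left(p,I \right)} = 4 \left(\left(\left(p + I\right) + I\right) 5 p + I\right) = 4 \left(\left(\left(I + p\right) + I\right) 5 p + I\right) = 4 \left(\left(p + 2 I\right) 5 p + I\right) = 4 \left(\left(5 p + 10 I\right) p + I\right) = 4 \left(p \left(5 p + 10 I\right) + I\right) = 4 \left(I + p \left(5 p + 10 I\right)\right) = 4 I + 4 p \left(5 p + 10 I\right)$)
$\left(n{\left(L{\left(4 \right)} \right)} + 984\right) U{\left(-22,4 \left(-4\right) 3 \right)} = \left(-27 + 984\right) \left(4 \cdot 4 \left(-4\right) 3 + 20 \left(-22\right)^{2} + 40 \cdot 4 \left(-4\right) 3 \left(-22\right)\right) = 957 \left(4 \left(\left(-16\right) 3\right) + 20 \cdot 484 + 40 \left(\left(-16\right) 3\right) \left(-22\right)\right) = 957 \left(4 \left(-48\right) + 9680 + 40 \left(-48\right) \left(-22\right)\right) = 957 \left(-192 + 9680 + 42240\right) = 957 \cdot 51728 = 49503696$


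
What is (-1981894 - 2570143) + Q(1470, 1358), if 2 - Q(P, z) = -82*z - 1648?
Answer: -4439031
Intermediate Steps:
Q(P, z) = 1650 + 82*z (Q(P, z) = 2 - (-82*z - 1648) = 2 - (-1648 - 82*z) = 2 + (1648 + 82*z) = 1650 + 82*z)
(-1981894 - 2570143) + Q(1470, 1358) = (-1981894 - 2570143) + (1650 + 82*1358) = -4552037 + (1650 + 111356) = -4552037 + 113006 = -4439031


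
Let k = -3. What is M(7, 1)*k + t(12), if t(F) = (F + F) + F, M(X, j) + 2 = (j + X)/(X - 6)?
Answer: 18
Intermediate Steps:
M(X, j) = -2 + (X + j)/(-6 + X) (M(X, j) = -2 + (j + X)/(X - 6) = -2 + (X + j)/(-6 + X))
t(F) = 3*F (t(F) = 2*F + F = 3*F)
M(7, 1)*k + t(12) = ((12 + 1 - 1*7)/(-6 + 7))*(-3) + 3*12 = ((12 + 1 - 7)/1)*(-3) + 36 = (1*6)*(-3) + 36 = 6*(-3) + 36 = -18 + 36 = 18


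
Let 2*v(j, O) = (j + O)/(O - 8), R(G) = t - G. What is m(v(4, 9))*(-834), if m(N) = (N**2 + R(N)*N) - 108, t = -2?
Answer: 100914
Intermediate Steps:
R(G) = -2 - G
v(j, O) = (O + j)/(2*(-8 + O)) (v(j, O) = ((j + O)/(O - 8))/2 = ((O + j)/(-8 + O))/2 = (O + j)/(2*(-8 + O)))
m(N) = -108 + N**2 + N*(-2 - N) (m(N) = (N**2 + (-2 - N)*N) - 108 = (N**2 + N*(-2 - N)) - 108 = -108 + N**2 + N*(-2 - N))
m(v(4, 9))*(-834) = (-108 - (9 + 4)/(-8 + 9))*(-834) = (-108 - 13/1)*(-834) = (-108 - 13)*(-834) = -121*(-834) = 100914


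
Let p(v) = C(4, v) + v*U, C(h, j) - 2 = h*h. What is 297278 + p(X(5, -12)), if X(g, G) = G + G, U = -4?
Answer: 297392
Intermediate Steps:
C(h, j) = 2 + h² (C(h, j) = 2 + h*h = 2 + h²)
X(g, G) = 2*G
p(v) = 18 - 4*v (p(v) = (2 + 4²) + v*(-4) = (2 + 16) - 4*v = 18 - 4*v)
297278 + p(X(5, -12)) = 297278 + (18 - 8*(-12)) = 297278 + (18 - 4*(-24)) = 297278 + (18 + 96) = 297278 + 114 = 297392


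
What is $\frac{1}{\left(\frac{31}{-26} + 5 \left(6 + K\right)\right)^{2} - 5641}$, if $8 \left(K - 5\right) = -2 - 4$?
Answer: $- \frac{2704}{8477655} \approx -0.00031896$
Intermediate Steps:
$K = \frac{17}{4}$ ($K = 5 + \frac{-2 - 4}{8} = 5 + \frac{1}{8} \left(-6\right) = 5 - \frac{3}{4} = \frac{17}{4} \approx 4.25$)
$\frac{1}{\left(\frac{31}{-26} + 5 \left(6 + K\right)\right)^{2} - 5641} = \frac{1}{\left(\frac{31}{-26} + 5 \left(6 + \frac{17}{4}\right)\right)^{2} - 5641} = \frac{1}{\left(31 \left(- \frac{1}{26}\right) + 5 \cdot \frac{41}{4}\right)^{2} - 5641} = \frac{1}{\left(- \frac{31}{26} + \frac{205}{4}\right)^{2} - 5641} = \frac{1}{\left(\frac{2603}{52}\right)^{2} - 5641} = \frac{1}{\frac{6775609}{2704} - 5641} = \frac{1}{- \frac{8477655}{2704}} = - \frac{2704}{8477655}$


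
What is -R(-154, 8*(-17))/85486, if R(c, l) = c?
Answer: 77/42743 ≈ 0.0018015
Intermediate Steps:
-R(-154, 8*(-17))/85486 = -(-154)/85486 = -1*(-77/42743) = 77/42743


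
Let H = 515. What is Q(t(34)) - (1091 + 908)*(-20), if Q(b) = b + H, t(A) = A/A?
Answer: 40496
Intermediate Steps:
t(A) = 1
Q(b) = 515 + b (Q(b) = b + 515 = 515 + b)
Q(t(34)) - (1091 + 908)*(-20) = (515 + 1) - (1091 + 908)*(-20) = 516 - 1999*(-20) = 516 - 1*(-39980) = 516 + 39980 = 40496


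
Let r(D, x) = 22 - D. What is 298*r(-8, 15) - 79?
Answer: 8861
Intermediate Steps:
298*r(-8, 15) - 79 = 298*(22 - 1*(-8)) - 79 = 298*(22 + 8) - 79 = 298*30 - 79 = 8940 - 79 = 8861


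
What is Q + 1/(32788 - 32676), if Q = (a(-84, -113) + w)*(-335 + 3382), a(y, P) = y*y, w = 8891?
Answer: 5442137009/112 ≈ 4.8591e+7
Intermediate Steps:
a(y, P) = y**2
Q = 48590509 (Q = ((-84)**2 + 8891)*(-335 + 3382) = (7056 + 8891)*3047 = 15947*3047 = 48590509)
Q + 1/(32788 - 32676) = 48590509 + 1/(32788 - 32676) = 48590509 + 1/112 = 5442137009/112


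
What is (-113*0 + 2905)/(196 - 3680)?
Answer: -2905/3484 ≈ -0.83381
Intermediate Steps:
(-113*0 + 2905)/(196 - 3680) = (0 + 2905)/(-3484) = 2905*(-1/3484) = -2905/3484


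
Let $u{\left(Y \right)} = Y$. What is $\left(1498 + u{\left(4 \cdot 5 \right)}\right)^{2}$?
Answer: $2304324$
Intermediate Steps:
$\left(1498 + u{\left(4 \cdot 5 \right)}\right)^{2} = \left(1498 + 4 \cdot 5\right)^{2} = \left(1498 + 20\right)^{2} = 1518^{2} = 2304324$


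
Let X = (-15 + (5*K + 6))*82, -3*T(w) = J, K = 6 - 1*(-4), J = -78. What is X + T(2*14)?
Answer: 3388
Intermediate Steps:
K = 10 (K = 6 + 4 = 10)
T(w) = 26 (T(w) = -⅓*(-78) = 26)
X = 3362 (X = (-15 + (5*10 + 6))*82 = (-15 + (50 + 6))*82 = (-15 + 56)*82 = 41*82 = 3362)
X + T(2*14) = 3362 + 26 = 3388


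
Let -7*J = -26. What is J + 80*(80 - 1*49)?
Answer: 17386/7 ≈ 2483.7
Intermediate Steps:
J = 26/7 (J = -⅐*(-26) = 26/7 ≈ 3.7143)
J + 80*(80 - 1*49) = 26/7 + 80*(80 - 1*49) = 26/7 + 80*(80 - 49) = 26/7 + 80*31 = 26/7 + 2480 = 17386/7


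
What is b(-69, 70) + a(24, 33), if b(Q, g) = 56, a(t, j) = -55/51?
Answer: 2801/51 ≈ 54.922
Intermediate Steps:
a(t, j) = -55/51 (a(t, j) = -55*1/51 = -55/51)
b(-69, 70) + a(24, 33) = 56 - 55/51 = 2801/51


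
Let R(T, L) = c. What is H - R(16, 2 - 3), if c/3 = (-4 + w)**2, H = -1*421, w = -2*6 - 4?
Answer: -1621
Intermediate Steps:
w = -16 (w = -12 - 4 = -16)
H = -421
c = 1200 (c = 3*(-4 - 16)**2 = 3*(-20)**2 = 3*400 = 1200)
R(T, L) = 1200
H - R(16, 2 - 3) = -421 - 1*1200 = -421 - 1200 = -1621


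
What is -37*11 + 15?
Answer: -392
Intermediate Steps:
-37*11 + 15 = -407 + 15 = -392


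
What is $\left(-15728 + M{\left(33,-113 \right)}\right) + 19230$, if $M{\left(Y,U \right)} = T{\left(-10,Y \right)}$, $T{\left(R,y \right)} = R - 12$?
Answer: $3480$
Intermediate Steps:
$T{\left(R,y \right)} = -12 + R$
$M{\left(Y,U \right)} = -22$ ($M{\left(Y,U \right)} = -12 - 10 = -22$)
$\left(-15728 + M{\left(33,-113 \right)}\right) + 19230 = \left(-15728 - 22\right) + 19230 = -15750 + 19230 = 3480$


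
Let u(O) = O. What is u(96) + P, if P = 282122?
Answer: 282218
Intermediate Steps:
u(96) + P = 96 + 282122 = 282218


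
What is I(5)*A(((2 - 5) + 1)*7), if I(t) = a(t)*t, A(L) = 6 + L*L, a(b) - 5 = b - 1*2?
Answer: 8080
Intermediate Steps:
a(b) = 3 + b (a(b) = 5 + (b - 1*2) = 5 + (b - 2) = 5 + (-2 + b) = 3 + b)
A(L) = 6 + L²
I(t) = t*(3 + t) (I(t) = (3 + t)*t = t*(3 + t))
I(5)*A(((2 - 5) + 1)*7) = (5*(3 + 5))*(6 + (((2 - 5) + 1)*7)²) = (5*8)*(6 + ((-3 + 1)*7)²) = 40*(6 + (-2*7)²) = 40*(6 + (-14)²) = 40*(6 + 196) = 40*202 = 8080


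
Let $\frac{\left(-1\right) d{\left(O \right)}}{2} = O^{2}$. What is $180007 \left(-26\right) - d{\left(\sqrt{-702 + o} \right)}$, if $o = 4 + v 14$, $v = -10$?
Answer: $-4681858$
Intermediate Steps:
$o = -136$ ($o = 4 - 140 = -136$)
$d{\left(O \right)} = - 2 O^{2}$
$180007 \left(-26\right) - d{\left(\sqrt{-702 + o} \right)} = 180007 \left(-26\right) - - 2 \left(\sqrt{-702 - 136}\right)^{2} = -4680182 - - 2 \left(\sqrt{-838}\right)^{2} = -4680182 - - 2 \left(i \sqrt{838}\right)^{2} = -4680182 - \left(-2\right) \left(-838\right) = -4680182 - 1676 = -4681858$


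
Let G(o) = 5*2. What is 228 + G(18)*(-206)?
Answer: -1832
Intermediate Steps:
G(o) = 10
228 + G(18)*(-206) = 228 + 10*(-206) = 228 - 2060 = -1832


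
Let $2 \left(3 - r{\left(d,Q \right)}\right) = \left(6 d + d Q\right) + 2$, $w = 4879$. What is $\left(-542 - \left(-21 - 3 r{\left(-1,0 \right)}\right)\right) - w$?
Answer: $-5385$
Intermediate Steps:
$r{\left(d,Q \right)} = 2 - 3 d - \frac{Q d}{2}$ ($r{\left(d,Q \right)} = 3 - \frac{\left(6 d + d Q\right) + 2}{2} = 3 - \frac{\left(6 d + Q d\right) + 2}{2} = 3 - \frac{2 + 6 d + Q d}{2} = 3 - \left(1 + 3 d + \frac{Q d}{2}\right) = 2 - 3 d - \frac{Q d}{2}$)
$\left(-542 - \left(-21 - 3 r{\left(-1,0 \right)}\right)\right) - w = \left(-542 - \left(-21 - 3 \left(2 - -3 - 0 \left(-1\right)\right)\right)\right) - 4879 = \left(-542 - \left(-21 - 3 \left(2 + 3 + 0\right)\right)\right) - 4879 = \left(-542 - \left(-21 - 15\right)\right) - 4879 = \left(-542 - -36\right) - 4879 = \left(-542 + 36\right) - 4879 = -506 - 4879 = -5385$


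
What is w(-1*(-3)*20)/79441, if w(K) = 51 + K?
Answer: 111/79441 ≈ 0.0013973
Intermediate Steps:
w(-1*(-3)*20)/79441 = (51 - 1*(-3)*20)/79441 = (51 + 3*20)*(1/79441) = (51 + 60)*(1/79441) = 111*(1/79441) = 111/79441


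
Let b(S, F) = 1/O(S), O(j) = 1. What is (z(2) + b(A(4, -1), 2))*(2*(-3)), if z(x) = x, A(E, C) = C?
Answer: -18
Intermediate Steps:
b(S, F) = 1 (b(S, F) = 1/1 = 1)
(z(2) + b(A(4, -1), 2))*(2*(-3)) = (2 + 1)*(2*(-3)) = 3*(-6) = -18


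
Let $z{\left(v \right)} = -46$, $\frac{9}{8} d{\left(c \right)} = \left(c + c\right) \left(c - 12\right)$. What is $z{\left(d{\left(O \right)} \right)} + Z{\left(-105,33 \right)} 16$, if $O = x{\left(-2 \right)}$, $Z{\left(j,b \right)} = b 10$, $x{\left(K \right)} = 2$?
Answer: $5234$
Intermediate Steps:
$Z{\left(j,b \right)} = 10 b$
$O = 2$
$d{\left(c \right)} = \frac{16 c \left(-12 + c\right)}{9}$ ($d{\left(c \right)} = \frac{8 \left(c + c\right) \left(c - 12\right)}{9} = \frac{8 \cdot 2 c \left(-12 + c\right)}{9} = \frac{16 c \left(-12 + c\right)}{9}$)
$z{\left(d{\left(O \right)} \right)} + Z{\left(-105,33 \right)} 16 = -46 + 10 \cdot 33 \cdot 16 = -46 + 330 \cdot 16 = -46 + 5280 = 5234$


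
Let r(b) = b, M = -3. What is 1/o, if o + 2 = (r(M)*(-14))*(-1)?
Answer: -1/44 ≈ -0.022727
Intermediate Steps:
o = -44 (o = -2 - 3*(-14)*(-1) = -2 + 42*(-1) = -2 - 42 = -44)
1/o = 1/(-44) = -1/44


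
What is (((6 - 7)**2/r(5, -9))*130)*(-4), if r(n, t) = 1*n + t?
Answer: 130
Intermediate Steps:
r(n, t) = n + t
(((6 - 7)**2/r(5, -9))*130)*(-4) = (((6 - 7)**2/(5 - 9))*130)*(-4) = (((-1)**2/(-4))*130)*(-4) = ((1*(-1/4))*130)*(-4) = -1/4*130*(-4) = -65/2*(-4) = 130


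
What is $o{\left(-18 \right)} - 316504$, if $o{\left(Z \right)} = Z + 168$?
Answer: $-316354$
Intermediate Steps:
$o{\left(Z \right)} = 168 + Z$
$o{\left(-18 \right)} - 316504 = \left(168 - 18\right) - 316504 = 150 - 316504 = -316354$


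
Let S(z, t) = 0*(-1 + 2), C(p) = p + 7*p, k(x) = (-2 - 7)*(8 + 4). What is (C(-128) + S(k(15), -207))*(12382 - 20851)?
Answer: 8672256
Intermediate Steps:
k(x) = -108 (k(x) = -9*12 = -108)
C(p) = 8*p
S(z, t) = 0 (S(z, t) = 0*1 = 0)
(C(-128) + S(k(15), -207))*(12382 - 20851) = (8*(-128) + 0)*(12382 - 20851) = (-1024 + 0)*(-8469) = -1024*(-8469) = 8672256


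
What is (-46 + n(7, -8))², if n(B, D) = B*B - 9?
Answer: 36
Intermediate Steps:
n(B, D) = -9 + B² (n(B, D) = B² - 9 = -9 + B²)
(-46 + n(7, -8))² = (-46 + (-9 + 7²))² = (-46 + (-9 + 49))² = (-46 + 40)² = (-6)² = 36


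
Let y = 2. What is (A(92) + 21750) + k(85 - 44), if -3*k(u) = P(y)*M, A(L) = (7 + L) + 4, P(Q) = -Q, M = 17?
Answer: 65593/3 ≈ 21864.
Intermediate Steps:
A(L) = 11 + L
k(u) = 34/3 (k(u) = -(-1*2)*17/3 = -(-2)*17/3 = -1/3*(-34) = 34/3)
(A(92) + 21750) + k(85 - 44) = ((11 + 92) + 21750) + 34/3 = (103 + 21750) + 34/3 = 21853 + 34/3 = 65593/3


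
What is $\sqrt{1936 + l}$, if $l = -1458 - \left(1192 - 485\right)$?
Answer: $i \sqrt{229} \approx 15.133 i$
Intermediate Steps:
$l = -2165$ ($l = -1458 - \left(1192 - 485\right) = -1458 - 707 = -2165$)
$\sqrt{1936 + l} = \sqrt{1936 - 2165} = \sqrt{-229} = i \sqrt{229}$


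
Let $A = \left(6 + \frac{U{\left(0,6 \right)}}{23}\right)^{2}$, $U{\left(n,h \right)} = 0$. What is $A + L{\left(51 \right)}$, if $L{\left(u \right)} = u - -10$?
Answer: $97$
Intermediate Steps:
$L{\left(u \right)} = 10 + u$ ($L{\left(u \right)} = u + 10 = 10 + u$)
$A = 36$ ($A = \left(6 + \frac{0}{23}\right)^{2} = \left(6 + 0 \cdot \frac{1}{23}\right)^{2} = \left(6 + 0\right)^{2} = 6^{2} = 36$)
$A + L{\left(51 \right)} = 36 + \left(10 + 51\right) = 36 + 61 = 97$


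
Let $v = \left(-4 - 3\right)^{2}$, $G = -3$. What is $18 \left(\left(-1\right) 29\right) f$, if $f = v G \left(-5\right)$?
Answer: $-383670$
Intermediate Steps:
$v = 49$ ($v = \left(-7\right)^{2} = 49$)
$f = 735$ ($f = 49 \left(-3\right) \left(-5\right) = \left(-147\right) \left(-5\right) = 735$)
$18 \left(\left(-1\right) 29\right) f = 18 \left(\left(-1\right) 29\right) 735 = 18 \left(-29\right) 735 = \left(-522\right) 735 = -383670$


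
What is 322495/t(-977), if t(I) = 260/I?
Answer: -63015523/52 ≈ -1.2118e+6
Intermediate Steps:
322495/t(-977) = 322495/((260/(-977))) = 322495/((260*(-1/977))) = 322495/(-260/977) = 322495*(-977/260) = -63015523/52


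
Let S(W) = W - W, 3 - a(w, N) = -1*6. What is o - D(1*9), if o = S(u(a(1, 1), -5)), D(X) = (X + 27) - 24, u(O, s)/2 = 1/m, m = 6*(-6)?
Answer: -12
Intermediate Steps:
m = -36
a(w, N) = 9 (a(w, N) = 3 - (-1)*6 = 3 - 1*(-6) = 3 + 6 = 9)
u(O, s) = -1/18 (u(O, s) = 2/(-36) = 2*(-1/36) = -1/18)
D(X) = 3 + X (D(X) = (27 + X) - 24 = 3 + X)
S(W) = 0
o = 0
o - D(1*9) = 0 - (3 + 1*9) = 0 - (3 + 9) = 0 - 1*12 = 0 - 12 = -12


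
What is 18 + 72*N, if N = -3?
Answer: -198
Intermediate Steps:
18 + 72*N = 18 + 72*(-3) = 18 - 216 = -198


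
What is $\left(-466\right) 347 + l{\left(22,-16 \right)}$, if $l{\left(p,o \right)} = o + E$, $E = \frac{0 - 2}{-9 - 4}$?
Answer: $- \frac{2102332}{13} \approx -1.6172 \cdot 10^{5}$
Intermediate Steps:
$E = \frac{2}{13}$ ($E = - \frac{2}{-13} = \left(-2\right) \left(- \frac{1}{13}\right) = \frac{2}{13} \approx 0.15385$)
$l{\left(p,o \right)} = \frac{2}{13} + o$ ($l{\left(p,o \right)} = o + \frac{2}{13} = \frac{2}{13} + o$)
$\left(-466\right) 347 + l{\left(22,-16 \right)} = \left(-466\right) 347 + \left(\frac{2}{13} - 16\right) = -161702 - \frac{206}{13} = - \frac{2102332}{13}$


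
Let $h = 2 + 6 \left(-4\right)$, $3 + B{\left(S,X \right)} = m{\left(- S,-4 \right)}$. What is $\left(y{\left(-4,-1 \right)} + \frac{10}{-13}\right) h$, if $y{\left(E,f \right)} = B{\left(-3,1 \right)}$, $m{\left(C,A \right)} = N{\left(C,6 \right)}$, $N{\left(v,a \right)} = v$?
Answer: $\frac{220}{13} \approx 16.923$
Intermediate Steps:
$m{\left(C,A \right)} = C$
$B{\left(S,X \right)} = -3 - S$
$y{\left(E,f \right)} = 0$ ($y{\left(E,f \right)} = -3 - -3 = -3 + 3 = 0$)
$h = -22$ ($h = 2 - 24 = -22$)
$\left(y{\left(-4,-1 \right)} + \frac{10}{-13}\right) h = \left(0 + \frac{10}{-13}\right) \left(-22\right) = \left(0 + 10 \left(- \frac{1}{13}\right)\right) \left(-22\right) = \left(0 - \frac{10}{13}\right) \left(-22\right) = \left(- \frac{10}{13}\right) \left(-22\right) = \frac{220}{13}$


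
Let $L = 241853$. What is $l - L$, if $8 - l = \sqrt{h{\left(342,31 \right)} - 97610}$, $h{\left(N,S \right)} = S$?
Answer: $-241845 - i \sqrt{97579} \approx -2.4185 \cdot 10^{5} - 312.38 i$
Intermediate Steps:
$l = 8 - i \sqrt{97579}$ ($l = 8 - \sqrt{31 - 97610} = 8 - \sqrt{-97579} = 8 - i \sqrt{97579} \approx 8.0 - 312.38 i$)
$l - L = \left(8 - i \sqrt{97579}\right) - 241853 = -241845 - i \sqrt{97579}$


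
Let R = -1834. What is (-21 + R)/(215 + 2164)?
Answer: -1855/2379 ≈ -0.77974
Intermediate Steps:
(-21 + R)/(215 + 2164) = (-21 - 1834)/(215 + 2164) = -1855/2379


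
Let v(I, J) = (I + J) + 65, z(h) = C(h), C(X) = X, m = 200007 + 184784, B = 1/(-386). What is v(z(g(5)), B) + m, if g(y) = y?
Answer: 148556345/386 ≈ 3.8486e+5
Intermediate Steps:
B = -1/386 ≈ -0.0025907
m = 384791
z(h) = h
v(I, J) = 65 + I + J
v(z(g(5)), B) + m = (65 + 5 - 1/386) + 384791 = 27019/386 + 384791 = 148556345/386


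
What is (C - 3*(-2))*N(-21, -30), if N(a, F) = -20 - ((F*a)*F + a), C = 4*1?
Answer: 189010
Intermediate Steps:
C = 4
N(a, F) = -20 - a - a*F² (N(a, F) = -20 - (a*F² + a) = -20 - (a + a*F²) = -20 + (-a - a*F²) = -20 - a - a*F²)
(C - 3*(-2))*N(-21, -30) = (4 - 3*(-2))*(-20 - 1*(-21) - 1*(-21)*(-30)²) = (4 + 6)*(-20 + 21 - 1*(-21)*900) = 10*(-20 + 21 + 18900) = 10*18901 = 189010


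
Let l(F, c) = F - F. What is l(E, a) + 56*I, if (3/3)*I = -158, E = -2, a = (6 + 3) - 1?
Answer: -8848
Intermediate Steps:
a = 8 (a = 9 - 1 = 8)
l(F, c) = 0
I = -158
l(E, a) + 56*I = 0 + 56*(-158) = 0 - 8848 = -8848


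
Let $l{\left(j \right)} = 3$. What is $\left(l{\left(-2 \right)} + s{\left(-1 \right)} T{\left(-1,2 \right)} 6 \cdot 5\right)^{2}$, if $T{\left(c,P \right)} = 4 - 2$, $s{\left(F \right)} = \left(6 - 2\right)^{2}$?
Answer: $927369$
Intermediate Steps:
$s{\left(F \right)} = 16$ ($s{\left(F \right)} = 4^{2} = 16$)
$T{\left(c,P \right)} = 2$ ($T{\left(c,P \right)} = 4 - 2 = 2$)
$\left(l{\left(-2 \right)} + s{\left(-1 \right)} T{\left(-1,2 \right)} 6 \cdot 5\right)^{2} = \left(3 + 16 \cdot 2 \cdot 6 \cdot 5\right)^{2} = \left(3 + 32 \cdot 6 \cdot 5\right)^{2} = \left(3 + 192 \cdot 5\right)^{2} = \left(3 + 960\right)^{2} = 963^{2} = 927369$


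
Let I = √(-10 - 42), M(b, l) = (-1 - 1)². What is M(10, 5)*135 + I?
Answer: 540 + 2*I*√13 ≈ 540.0 + 7.2111*I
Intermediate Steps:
M(b, l) = 4 (M(b, l) = (-2)² = 4)
I = 2*I*√13 (I = √(-52) = 2*I*√13 ≈ 7.2111*I)
M(10, 5)*135 + I = 4*135 + 2*I*√13 = 540 + 2*I*√13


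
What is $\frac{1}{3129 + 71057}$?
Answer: $\frac{1}{74186} \approx 1.348 \cdot 10^{-5}$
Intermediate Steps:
$\frac{1}{3129 + 71057} = \frac{1}{74186}$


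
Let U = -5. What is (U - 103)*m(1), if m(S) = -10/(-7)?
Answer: -1080/7 ≈ -154.29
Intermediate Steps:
m(S) = 10/7 (m(S) = -10*(-⅐) = 10/7)
(U - 103)*m(1) = (-5 - 103)*(10/7) = -108*10/7 = -1080/7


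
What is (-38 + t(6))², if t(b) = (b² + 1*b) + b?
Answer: 100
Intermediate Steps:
t(b) = b² + 2*b (t(b) = (b² + b) + b = (b + b²) + b = b² + 2*b)
(-38 + t(6))² = (-38 + 6*(2 + 6))² = (-38 + 6*8)² = (-38 + 48)² = 10² = 100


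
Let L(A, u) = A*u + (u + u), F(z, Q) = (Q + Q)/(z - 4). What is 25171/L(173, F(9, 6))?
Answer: 25171/420 ≈ 59.931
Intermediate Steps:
F(z, Q) = 2*Q/(-4 + z) (F(z, Q) = (2*Q)/(-4 + z) = 2*Q/(-4 + z))
L(A, u) = 2*u + A*u (L(A, u) = A*u + 2*u = 2*u + A*u)
25171/L(173, F(9, 6)) = 25171/(((2*6/(-4 + 9))*(2 + 173))) = 25171/(((2*6/5)*175)) = 25171/(((2*6*(⅕))*175)) = 25171/(((12/5)*175)) = 25171/420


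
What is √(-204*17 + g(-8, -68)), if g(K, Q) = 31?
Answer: I*√3437 ≈ 58.626*I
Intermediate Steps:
√(-204*17 + g(-8, -68)) = √(-204*17 + 31) = √(-3468 + 31) = √(-3437) = I*√3437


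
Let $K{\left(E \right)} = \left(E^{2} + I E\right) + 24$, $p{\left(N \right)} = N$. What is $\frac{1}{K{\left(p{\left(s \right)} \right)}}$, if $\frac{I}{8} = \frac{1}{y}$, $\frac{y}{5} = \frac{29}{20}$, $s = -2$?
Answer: $\frac{29}{748} \approx 0.03877$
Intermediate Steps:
$y = \frac{29}{4}$ ($y = 5 \cdot \frac{29}{20} = \frac{29}{4} \approx 7.25$)
$I = \frac{32}{29}$ ($I = \frac{8}{\frac{29}{4}} = 8 \cdot \frac{4}{29} = \frac{32}{29} \approx 1.1034$)
$K{\left(E \right)} = 24 + E^{2} + \frac{32 E}{29}$ ($K{\left(E \right)} = \left(E^{2} + \frac{32 E}{29}\right) + 24 = 24 + E^{2} + \frac{32 E}{29}$)
$\frac{1}{K{\left(p{\left(s \right)} \right)}} = \frac{1}{24 + \left(-2\right)^{2} + \frac{32}{29} \left(-2\right)} = \frac{1}{24 + 4 - \frac{64}{29}} = \frac{1}{\frac{748}{29}} = \frac{29}{748}$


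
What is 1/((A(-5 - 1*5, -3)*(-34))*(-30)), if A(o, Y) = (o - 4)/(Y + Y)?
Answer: 1/2380 ≈ 0.00042017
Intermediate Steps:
A(o, Y) = (-4 + o)/(2*Y) (A(o, Y) = (-4 + o)/((2*Y)) = (-4 + o)*(1/(2*Y)) = (-4 + o)/(2*Y))
1/((A(-5 - 1*5, -3)*(-34))*(-30)) = 1/((((½)*(-4 + (-5 - 1*5))/(-3))*(-34))*(-30)) = 1/((((½)*(-⅓)*(-4 + (-5 - 5)))*(-34))*(-30)) = 1/((((½)*(-⅓)*(-4 - 10))*(-34))*(-30)) = 1/((((½)*(-⅓)*(-14))*(-34))*(-30)) = 1/(((7/3)*(-34))*(-30)) = 1/(-238/3*(-30)) = 1/2380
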